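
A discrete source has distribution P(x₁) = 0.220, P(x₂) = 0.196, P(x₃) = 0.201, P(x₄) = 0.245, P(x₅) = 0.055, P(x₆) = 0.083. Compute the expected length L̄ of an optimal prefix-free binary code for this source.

Repeatedly combine the two least-probable nodes; the expected code length is the sum of the merged weights.
merge 11/200 + 83/1000 → 69/500
merge 69/500 + 49/250 → 167/500
merge 201/1000 + 11/50 → 421/1000
merge 49/200 + 167/500 → 579/1000
merge 421/1000 + 579/1000 → 1
L = 69/500 + 167/500 + 421/1000 + 579/1000 + 1 = 309/125 = 2.472 bits/symbol.

2.472 bits/symbol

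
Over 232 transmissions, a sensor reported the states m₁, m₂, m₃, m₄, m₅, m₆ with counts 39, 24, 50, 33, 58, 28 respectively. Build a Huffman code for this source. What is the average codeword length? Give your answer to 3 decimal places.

2.534 bits/symbol

Probabilities are the counts divided by 232.
Repeatedly combine the two least-probable nodes; the expected code length is the sum of the merged weights.
merge 3/29 + 7/58 → 13/58
merge 33/232 + 39/232 → 9/29
merge 25/116 + 13/58 → 51/116
merge 1/4 + 9/29 → 65/116
merge 51/116 + 65/116 → 1
L = 13/58 + 9/29 + 51/116 + 65/116 + 1 = 147/58 ≈ 2.534 bits/symbol.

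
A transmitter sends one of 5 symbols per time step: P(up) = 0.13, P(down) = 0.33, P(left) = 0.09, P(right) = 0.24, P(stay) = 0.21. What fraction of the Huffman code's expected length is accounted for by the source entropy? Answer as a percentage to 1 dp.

Entropy H = −Σ p log₂ p ≈ 2.1901 bits.
Huffman merges: 9/100+13/100→11/50; 21/100+11/50→43/100; 6/25+33/100→57/100; 43/100+57/100→1. L = 111/50 ≈ 2.2200.
Efficiency = H/L = 2.1901/2.2200 = 98.7%.

98.7%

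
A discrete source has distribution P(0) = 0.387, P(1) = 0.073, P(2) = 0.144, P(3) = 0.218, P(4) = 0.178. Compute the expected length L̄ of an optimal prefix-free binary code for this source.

2.217 bits/symbol

Repeatedly combine the two least-probable nodes; the expected code length is the sum of the merged weights.
merge 73/1000 + 18/125 → 217/1000
merge 89/500 + 217/1000 → 79/200
merge 109/500 + 387/1000 → 121/200
merge 79/200 + 121/200 → 1
L = 217/1000 + 79/200 + 121/200 + 1 = 2217/1000 = 2.217 bits/symbol.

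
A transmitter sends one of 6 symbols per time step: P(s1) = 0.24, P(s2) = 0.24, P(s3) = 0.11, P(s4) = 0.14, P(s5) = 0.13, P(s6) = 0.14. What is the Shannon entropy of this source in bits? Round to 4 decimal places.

H = −Σ pᵢ log₂ pᵢ.
−0.24·log₂(0.24) = 0.4941
−0.24·log₂(0.24) = 0.4941
−0.11·log₂(0.11) = 0.3503
−0.14·log₂(0.14) = 0.3971
−0.13·log₂(0.13) = 0.3826
−0.14·log₂(0.14) = 0.3971
Sum ≈ 2.5154 → 2.5154 bits.

2.5154 bits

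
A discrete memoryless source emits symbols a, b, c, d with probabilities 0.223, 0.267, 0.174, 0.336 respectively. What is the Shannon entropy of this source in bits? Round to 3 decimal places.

H = −Σ pᵢ log₂ pᵢ.
−0.223·log₂(0.223) = 0.4828
−0.267·log₂(0.267) = 0.5087
−0.174·log₂(0.174) = 0.4390
−0.336·log₂(0.336) = 0.5287
Sum ≈ 1.9591 → 1.959 bits.

1.959 bits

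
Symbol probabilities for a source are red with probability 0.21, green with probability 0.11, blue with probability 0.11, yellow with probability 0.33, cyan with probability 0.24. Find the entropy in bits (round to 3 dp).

2.195 bits

H = −Σ pᵢ log₂ pᵢ.
−0.21·log₂(0.21) = 0.4728
−0.11·log₂(0.11) = 0.3503
−0.11·log₂(0.11) = 0.3503
−0.33·log₂(0.33) = 0.5278
−0.24·log₂(0.24) = 0.4941
Sum ≈ 2.1954 → 2.195 bits.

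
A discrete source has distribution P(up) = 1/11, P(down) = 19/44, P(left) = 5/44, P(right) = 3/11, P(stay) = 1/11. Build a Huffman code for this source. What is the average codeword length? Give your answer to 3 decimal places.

Repeatedly combine the two least-probable nodes; the expected code length is the sum of the merged weights.
merge 1/11 + 1/11 → 2/11
merge 5/44 + 2/11 → 13/44
merge 3/11 + 13/44 → 25/44
merge 19/44 + 25/44 → 1
L = 2/11 + 13/44 + 25/44 + 1 = 45/22 ≈ 2.045 bits/symbol.

2.045 bits/symbol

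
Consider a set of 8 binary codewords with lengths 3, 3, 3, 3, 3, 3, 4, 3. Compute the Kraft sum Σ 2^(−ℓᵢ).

With common denominator 2^4 = 16: Σ 2^(−ℓᵢ) = 2/16 + 2/16 + 2/16 + 2/16 + 2/16 + 2/16 + 1/16 + 2/16 = 15/16 = 0.9375.

0.9375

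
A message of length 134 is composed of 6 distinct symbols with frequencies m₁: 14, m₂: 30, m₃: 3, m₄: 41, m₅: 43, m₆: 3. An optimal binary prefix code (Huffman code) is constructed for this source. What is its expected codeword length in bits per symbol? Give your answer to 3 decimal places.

2.194 bits/symbol

Probabilities are the counts divided by 134.
Repeatedly combine the two least-probable nodes; the expected code length is the sum of the merged weights.
merge 3/134 + 3/134 → 3/67
merge 3/67 + 7/67 → 10/67
merge 10/67 + 15/67 → 25/67
merge 41/134 + 43/134 → 42/67
merge 25/67 + 42/67 → 1
L = 3/67 + 10/67 + 25/67 + 42/67 + 1 = 147/67 ≈ 2.194 bits/symbol.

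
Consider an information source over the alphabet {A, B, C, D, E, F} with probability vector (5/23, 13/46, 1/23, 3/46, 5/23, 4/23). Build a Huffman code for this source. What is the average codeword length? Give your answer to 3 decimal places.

2.391 bits/symbol

Repeatedly combine the two least-probable nodes; the expected code length is the sum of the merged weights.
merge 1/23 + 3/46 → 5/46
merge 5/46 + 4/23 → 13/46
merge 5/23 + 5/23 → 10/23
merge 13/46 + 13/46 → 13/23
merge 10/23 + 13/23 → 1
L = 5/46 + 13/46 + 10/23 + 13/23 + 1 = 55/23 ≈ 2.391 bits/symbol.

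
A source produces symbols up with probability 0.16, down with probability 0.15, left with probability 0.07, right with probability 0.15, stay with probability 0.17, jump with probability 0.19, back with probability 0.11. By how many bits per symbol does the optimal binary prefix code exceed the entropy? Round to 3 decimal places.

Entropy H = −Σ p log₂ p ≈ 2.7528 bits.
Huffman merges: 7/100+11/100→9/50; 3/20+3/20→3/10; 4/25+17/100→33/100; 9/50+19/100→37/100; 3/10+33/100→63/100; 37/100+63/100→1. L = 281/100 ≈ 2.8100.
L − H = 2.8100 − 2.7528 = 0.057 bits.

0.057 bits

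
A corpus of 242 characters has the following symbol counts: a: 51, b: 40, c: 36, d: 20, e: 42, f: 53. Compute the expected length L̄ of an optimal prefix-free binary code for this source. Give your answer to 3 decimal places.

2.570 bits/symbol

Probabilities are the counts divided by 242.
Repeatedly combine the two least-probable nodes; the expected code length is the sum of the merged weights.
merge 10/121 + 18/121 → 28/121
merge 20/121 + 21/121 → 41/121
merge 51/242 + 53/242 → 52/121
merge 28/121 + 41/121 → 69/121
merge 52/121 + 69/121 → 1
L = 28/121 + 41/121 + 52/121 + 69/121 + 1 = 311/121 ≈ 2.570 bits/symbol.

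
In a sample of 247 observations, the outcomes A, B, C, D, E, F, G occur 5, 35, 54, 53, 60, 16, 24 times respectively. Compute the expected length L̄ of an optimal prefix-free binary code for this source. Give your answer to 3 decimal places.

2.591 bits/symbol

Probabilities are the counts divided by 247.
Repeatedly combine the two least-probable nodes; the expected code length is the sum of the merged weights.
merge 5/247 + 16/247 → 21/247
merge 21/247 + 24/247 → 45/247
merge 35/247 + 45/247 → 80/247
merge 53/247 + 54/247 → 107/247
merge 60/247 + 80/247 → 140/247
merge 107/247 + 140/247 → 1
L = 21/247 + 45/247 + 80/247 + 107/247 + 140/247 + 1 = 640/247 ≈ 2.591 bits/symbol.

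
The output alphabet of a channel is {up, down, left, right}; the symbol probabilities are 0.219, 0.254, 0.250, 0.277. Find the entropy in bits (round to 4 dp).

1.9950 bits

H = −Σ pᵢ log₂ pᵢ.
−0.219·log₂(0.219) = 0.4798
−0.254·log₂(0.254) = 0.5022
−0.250·log₂(0.250) = 0.5000
−0.277·log₂(0.277) = 0.5130
Sum ≈ 1.9950 → 1.9950 bits.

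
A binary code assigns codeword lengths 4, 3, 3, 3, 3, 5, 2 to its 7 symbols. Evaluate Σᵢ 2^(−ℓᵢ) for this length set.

0.84375

With common denominator 2^5 = 32: Σ 2^(−ℓᵢ) = 2/32 + 4/32 + 4/32 + 4/32 + 4/32 + 1/32 + 8/32 = 27/32 = 0.84375.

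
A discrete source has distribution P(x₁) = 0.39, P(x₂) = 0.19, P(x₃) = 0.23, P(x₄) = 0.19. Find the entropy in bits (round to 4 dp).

1.9279 bits

H = −Σ pᵢ log₂ pᵢ.
−0.39·log₂(0.39) = 0.5298
−0.19·log₂(0.19) = 0.4552
−0.23·log₂(0.23) = 0.4877
−0.19·log₂(0.19) = 0.4552
Sum ≈ 1.9279 → 1.9279 bits.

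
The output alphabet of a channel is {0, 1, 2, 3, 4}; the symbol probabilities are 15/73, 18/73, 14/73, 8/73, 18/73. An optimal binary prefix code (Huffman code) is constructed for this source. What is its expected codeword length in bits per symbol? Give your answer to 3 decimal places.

2.301 bits/symbol

Repeatedly combine the two least-probable nodes; the expected code length is the sum of the merged weights.
merge 8/73 + 14/73 → 22/73
merge 15/73 + 18/73 → 33/73
merge 18/73 + 22/73 → 40/73
merge 33/73 + 40/73 → 1
L = 22/73 + 33/73 + 40/73 + 1 = 168/73 ≈ 2.301 bits/symbol.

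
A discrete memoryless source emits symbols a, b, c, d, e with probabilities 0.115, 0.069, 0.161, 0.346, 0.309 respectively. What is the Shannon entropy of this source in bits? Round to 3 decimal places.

2.103 bits

H = −Σ pᵢ log₂ pᵢ.
−0.115·log₂(0.115) = 0.3588
−0.069·log₂(0.069) = 0.2662
−0.161·log₂(0.161) = 0.4242
−0.346·log₂(0.346) = 0.5298
−0.309·log₂(0.309) = 0.5235
Sum ≈ 2.1025 → 2.103 bits.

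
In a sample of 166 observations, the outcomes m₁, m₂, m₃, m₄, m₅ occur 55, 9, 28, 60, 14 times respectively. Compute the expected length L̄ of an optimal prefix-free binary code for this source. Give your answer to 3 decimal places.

2.084 bits/symbol

Probabilities are the counts divided by 166.
Repeatedly combine the two least-probable nodes; the expected code length is the sum of the merged weights.
merge 9/166 + 7/83 → 23/166
merge 23/166 + 14/83 → 51/166
merge 51/166 + 55/166 → 53/83
merge 30/83 + 53/83 → 1
L = 23/166 + 51/166 + 53/83 + 1 = 173/83 ≈ 2.084 bits/symbol.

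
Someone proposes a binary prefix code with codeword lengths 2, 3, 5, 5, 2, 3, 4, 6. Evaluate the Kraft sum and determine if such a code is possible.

With common denominator 2^6 = 64: Σ 2^(−ℓᵢ) = 16/64 + 8/64 + 2/64 + 2/64 + 16/64 + 8/64 + 4/64 + 1/64 = 57/64 = 0.890625.
Kraft's inequality requires Σ ≤ 1; here Σ = 0.890625 ≤ 1, so such a prefix code exists.

0.890625; yes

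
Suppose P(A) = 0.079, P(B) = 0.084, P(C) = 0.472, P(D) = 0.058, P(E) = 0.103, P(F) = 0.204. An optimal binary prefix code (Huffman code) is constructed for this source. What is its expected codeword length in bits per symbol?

2.176 bits/symbol

Repeatedly combine the two least-probable nodes; the expected code length is the sum of the merged weights.
merge 29/500 + 79/1000 → 137/1000
merge 21/250 + 103/1000 → 187/1000
merge 137/1000 + 187/1000 → 81/250
merge 51/250 + 81/250 → 66/125
merge 59/125 + 66/125 → 1
L = 137/1000 + 187/1000 + 81/250 + 66/125 + 1 = 272/125 = 2.176 bits/symbol.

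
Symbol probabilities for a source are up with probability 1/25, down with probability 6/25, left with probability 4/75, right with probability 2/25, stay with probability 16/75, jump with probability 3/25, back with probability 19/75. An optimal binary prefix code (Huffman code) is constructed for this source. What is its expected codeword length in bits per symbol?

2.56 bits/symbol

Repeatedly combine the two least-probable nodes; the expected code length is the sum of the merged weights.
merge 1/25 + 4/75 → 7/75
merge 2/25 + 7/75 → 13/75
merge 3/25 + 13/75 → 22/75
merge 16/75 + 6/25 → 34/75
merge 19/75 + 22/75 → 41/75
merge 34/75 + 41/75 → 1
L = 7/75 + 13/75 + 22/75 + 34/75 + 41/75 + 1 = 64/25 = 2.56 bits/symbol.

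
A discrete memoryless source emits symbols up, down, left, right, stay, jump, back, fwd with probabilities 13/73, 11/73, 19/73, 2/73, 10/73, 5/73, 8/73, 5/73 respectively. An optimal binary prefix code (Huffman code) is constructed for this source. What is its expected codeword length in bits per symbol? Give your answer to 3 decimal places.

Repeatedly combine the two least-probable nodes; the expected code length is the sum of the merged weights.
merge 2/73 + 5/73 → 7/73
merge 5/73 + 7/73 → 12/73
merge 8/73 + 10/73 → 18/73
merge 11/73 + 12/73 → 23/73
merge 13/73 + 18/73 → 31/73
merge 19/73 + 23/73 → 42/73
merge 31/73 + 42/73 → 1
L = 7/73 + 12/73 + 18/73 + 23/73 + 31/73 + 42/73 + 1 = 206/73 ≈ 2.822 bits/symbol.

2.822 bits/symbol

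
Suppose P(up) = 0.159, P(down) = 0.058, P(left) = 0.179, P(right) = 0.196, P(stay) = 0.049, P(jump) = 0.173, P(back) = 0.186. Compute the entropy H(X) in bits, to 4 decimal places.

2.6676 bits

H = −Σ pᵢ log₂ pᵢ.
−0.159·log₂(0.159) = 0.4218
−0.058·log₂(0.058) = 0.2383
−0.179·log₂(0.179) = 0.4443
−0.196·log₂(0.196) = 0.4608
−0.049·log₂(0.049) = 0.2132
−0.173·log₂(0.173) = 0.4379
−0.186·log₂(0.186) = 0.4514
Sum ≈ 2.6676 → 2.6676 bits.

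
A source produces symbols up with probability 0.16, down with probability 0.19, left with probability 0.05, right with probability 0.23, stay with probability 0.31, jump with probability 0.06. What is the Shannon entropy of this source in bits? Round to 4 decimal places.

H = −Σ pᵢ log₂ pᵢ.
−0.16·log₂(0.16) = 0.4230
−0.19·log₂(0.19) = 0.4552
−0.05·log₂(0.05) = 0.2161
−0.23·log₂(0.23) = 0.4877
−0.31·log₂(0.31) = 0.5238
−0.06·log₂(0.06) = 0.2435
Sum ≈ 2.3493 → 2.3493 bits.

2.3493 bits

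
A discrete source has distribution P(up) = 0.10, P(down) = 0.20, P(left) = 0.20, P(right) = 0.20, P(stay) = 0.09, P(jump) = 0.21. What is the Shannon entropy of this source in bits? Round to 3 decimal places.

H = −Σ pᵢ log₂ pᵢ.
−0.10·log₂(0.10) = 0.3322
−0.20·log₂(0.20) = 0.4644
−0.20·log₂(0.20) = 0.4644
−0.20·log₂(0.20) = 0.4644
−0.09·log₂(0.09) = 0.3127
−0.21·log₂(0.21) = 0.4728
Sum ≈ 2.5108 → 2.511 bits.

2.511 bits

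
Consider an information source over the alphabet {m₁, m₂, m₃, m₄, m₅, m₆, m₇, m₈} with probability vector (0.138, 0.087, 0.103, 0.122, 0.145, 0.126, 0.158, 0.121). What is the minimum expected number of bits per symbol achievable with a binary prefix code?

3 bits/symbol

Repeatedly combine the two least-probable nodes; the expected code length is the sum of the merged weights.
merge 87/1000 + 103/1000 → 19/100
merge 121/1000 + 61/500 → 243/1000
merge 63/500 + 69/500 → 33/125
merge 29/200 + 79/500 → 303/1000
merge 19/100 + 243/1000 → 433/1000
merge 33/125 + 303/1000 → 567/1000
merge 433/1000 + 567/1000 → 1
L = 19/100 + 243/1000 + 33/125 + 303/1000 + 433/1000 + 567/1000 + 1 = 3 bits/symbol.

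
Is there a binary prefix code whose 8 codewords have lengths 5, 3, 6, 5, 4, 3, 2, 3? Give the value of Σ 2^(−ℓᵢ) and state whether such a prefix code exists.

0.765625; yes

With common denominator 2^6 = 64: Σ 2^(−ℓᵢ) = 2/64 + 8/64 + 1/64 + 2/64 + 4/64 + 8/64 + 16/64 + 8/64 = 49/64 = 0.765625.
Kraft's inequality requires Σ ≤ 1; here Σ = 0.765625 ≤ 1, so such a prefix code exists.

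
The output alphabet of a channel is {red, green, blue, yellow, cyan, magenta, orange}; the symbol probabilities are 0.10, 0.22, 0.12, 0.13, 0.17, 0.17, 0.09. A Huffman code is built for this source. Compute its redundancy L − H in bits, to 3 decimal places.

0.036 bits

Entropy H = −Σ p log₂ p ≈ 2.7443 bits.
Huffman merges: 9/100+1/10→19/100; 3/25+13/100→1/4; 17/100+17/100→17/50; 19/100+11/50→41/100; 1/4+17/50→59/100; 41/100+59/100→1. L = 139/50 ≈ 2.7800.
L − H = 2.7800 − 2.7443 = 0.036 bits.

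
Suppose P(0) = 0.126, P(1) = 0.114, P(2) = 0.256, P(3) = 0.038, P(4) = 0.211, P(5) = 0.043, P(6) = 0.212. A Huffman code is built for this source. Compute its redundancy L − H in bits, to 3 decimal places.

Entropy H = −Σ p log₂ p ≈ 2.5595 bits.
Huffman merges: 19/500+43/1000→81/1000; 81/1000+57/500→39/200; 63/500+39/200→321/1000; 211/1000+53/250→423/1000; 32/125+321/1000→577/1000; 423/1000+577/1000→1. L = 2597/1000 ≈ 2.5970.
L − H = 2.5970 − 2.5595 = 0.038 bits.

0.038 bits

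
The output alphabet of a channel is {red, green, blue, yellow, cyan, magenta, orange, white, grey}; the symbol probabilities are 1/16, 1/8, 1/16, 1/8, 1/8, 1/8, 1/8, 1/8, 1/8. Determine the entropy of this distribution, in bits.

3.125 bits

Each probability is a power of 1/2, so log₂(1/p) is an integer.
H = Σ p·log₂(1/p) = 1/16·4 + 1/8·3 + 1/16·4 + 1/8·3 + 1/8·3 + 1/8·3 + 1/8·3 + 1/8·3 + 1/8·3 = 3.125 bits.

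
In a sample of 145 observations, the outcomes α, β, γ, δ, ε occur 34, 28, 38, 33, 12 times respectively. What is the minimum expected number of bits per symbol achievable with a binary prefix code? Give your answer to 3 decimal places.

2.276 bits/symbol

Probabilities are the counts divided by 145.
Repeatedly combine the two least-probable nodes; the expected code length is the sum of the merged weights.
merge 12/145 + 28/145 → 8/29
merge 33/145 + 34/145 → 67/145
merge 38/145 + 8/29 → 78/145
merge 67/145 + 78/145 → 1
L = 8/29 + 67/145 + 78/145 + 1 = 66/29 ≈ 2.276 bits/symbol.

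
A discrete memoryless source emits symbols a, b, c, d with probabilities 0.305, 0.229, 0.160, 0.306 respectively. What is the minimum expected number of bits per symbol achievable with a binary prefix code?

Repeatedly combine the two least-probable nodes; the expected code length is the sum of the merged weights.
merge 4/25 + 229/1000 → 389/1000
merge 61/200 + 153/500 → 611/1000
merge 389/1000 + 611/1000 → 1
L = 389/1000 + 611/1000 + 1 = 2 bits/symbol.

2 bits/symbol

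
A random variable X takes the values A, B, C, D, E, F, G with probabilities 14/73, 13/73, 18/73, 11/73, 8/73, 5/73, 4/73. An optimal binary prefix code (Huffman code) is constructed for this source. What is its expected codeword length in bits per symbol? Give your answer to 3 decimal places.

Repeatedly combine the two least-probable nodes; the expected code length is the sum of the merged weights.
merge 4/73 + 5/73 → 9/73
merge 8/73 + 9/73 → 17/73
merge 11/73 + 13/73 → 24/73
merge 14/73 + 17/73 → 31/73
merge 18/73 + 24/73 → 42/73
merge 31/73 + 42/73 → 1
L = 9/73 + 17/73 + 24/73 + 31/73 + 42/73 + 1 = 196/73 ≈ 2.685 bits/symbol.

2.685 bits/symbol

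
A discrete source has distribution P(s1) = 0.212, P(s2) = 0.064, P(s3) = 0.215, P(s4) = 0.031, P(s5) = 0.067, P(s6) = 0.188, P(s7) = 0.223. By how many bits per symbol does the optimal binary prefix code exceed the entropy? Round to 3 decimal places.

Entropy H = −Σ p log₂ p ≈ 2.5577 bits.
Huffman merges: 31/1000+8/125→19/200; 67/1000+19/200→81/500; 81/500+47/250→7/20; 53/250+43/200→427/1000; 223/1000+7/20→573/1000; 427/1000+573/1000→1. L = 2607/1000 ≈ 2.6070.
L − H = 2.6070 − 2.5577 = 0.049 bits.

0.049 bits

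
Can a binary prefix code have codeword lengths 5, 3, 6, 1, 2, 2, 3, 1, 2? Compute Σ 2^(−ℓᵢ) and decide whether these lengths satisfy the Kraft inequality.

2.046875; no

With common denominator 2^6 = 64: Σ 2^(−ℓᵢ) = 2/64 + 8/64 + 1/64 + 32/64 + 16/64 + 16/64 + 8/64 + 32/64 + 16/64 = 131/64 = 2.046875.
Kraft's inequality requires Σ ≤ 1; here Σ = 2.046875 > 1, so no such prefix code exists.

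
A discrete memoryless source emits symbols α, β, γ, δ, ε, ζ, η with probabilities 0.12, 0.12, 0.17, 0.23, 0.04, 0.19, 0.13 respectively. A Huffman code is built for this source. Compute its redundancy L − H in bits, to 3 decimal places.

0.060 bits

Entropy H = −Σ p log₂ p ≈ 2.6800 bits.
Huffman merges: 1/25+3/25→4/25; 3/25+13/100→1/4; 4/25+17/100→33/100; 19/100+23/100→21/50; 1/4+33/100→29/50; 21/50+29/50→1. L = 137/50 ≈ 2.7400.
L − H = 2.7400 − 2.6800 = 0.060 bits.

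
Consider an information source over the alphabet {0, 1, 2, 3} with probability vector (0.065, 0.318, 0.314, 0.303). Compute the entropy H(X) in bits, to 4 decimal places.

1.8286 bits

H = −Σ pᵢ log₂ pᵢ.
−0.065·log₂(0.065) = 0.2563
−0.318·log₂(0.318) = 0.5256
−0.314·log₂(0.314) = 0.5247
−0.303·log₂(0.303) = 0.5220
Sum ≈ 1.8286 → 1.8286 bits.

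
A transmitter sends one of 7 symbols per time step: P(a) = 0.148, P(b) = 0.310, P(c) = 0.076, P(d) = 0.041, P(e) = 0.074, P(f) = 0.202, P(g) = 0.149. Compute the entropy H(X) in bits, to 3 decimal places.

2.557 bits

H = −Σ pᵢ log₂ pᵢ.
−0.148·log₂(0.148) = 0.4079
−0.310·log₂(0.310) = 0.5238
−0.076·log₂(0.076) = 0.2826
−0.041·log₂(0.041) = 0.1889
−0.074·log₂(0.074) = 0.2780
−0.202·log₂(0.202) = 0.4661
−0.149·log₂(0.149) = 0.4092
Sum ≈ 2.5566 → 2.557 bits.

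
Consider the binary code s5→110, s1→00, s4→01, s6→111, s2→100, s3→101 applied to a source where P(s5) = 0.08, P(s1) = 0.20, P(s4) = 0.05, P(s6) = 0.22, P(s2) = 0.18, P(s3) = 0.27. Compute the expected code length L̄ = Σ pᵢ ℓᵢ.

2.75 bits/symbol

L̄ = Σ pᵢ·ℓᵢ = 0.08·3 + 0.20·2 + 0.05·2 + 0.22·3 + 0.18·3 + 0.27·3 = 2.75 bits/symbol.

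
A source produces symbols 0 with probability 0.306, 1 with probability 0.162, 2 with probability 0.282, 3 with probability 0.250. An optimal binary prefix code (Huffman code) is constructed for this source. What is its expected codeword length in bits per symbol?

2 bits/symbol

Repeatedly combine the two least-probable nodes; the expected code length is the sum of the merged weights.
merge 81/500 + 1/4 → 103/250
merge 141/500 + 153/500 → 147/250
merge 103/250 + 147/250 → 1
L = 103/250 + 147/250 + 1 = 2 bits/symbol.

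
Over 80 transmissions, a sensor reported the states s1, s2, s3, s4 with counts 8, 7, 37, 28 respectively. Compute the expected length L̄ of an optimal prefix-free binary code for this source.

Probabilities are the counts divided by 80.
Repeatedly combine the two least-probable nodes; the expected code length is the sum of the merged weights.
merge 7/80 + 1/10 → 3/16
merge 3/16 + 7/20 → 43/80
merge 37/80 + 43/80 → 1
L = 3/16 + 43/80 + 1 = 69/40 = 1.725 bits/symbol.

1.725 bits/symbol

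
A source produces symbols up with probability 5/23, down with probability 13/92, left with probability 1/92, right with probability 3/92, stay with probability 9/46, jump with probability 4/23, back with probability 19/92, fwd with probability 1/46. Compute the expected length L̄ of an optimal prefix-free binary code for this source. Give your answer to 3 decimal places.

Repeatedly combine the two least-probable nodes; the expected code length is the sum of the merged weights.
merge 1/92 + 1/46 → 3/92
merge 3/92 + 3/92 → 3/46
merge 3/46 + 13/92 → 19/92
merge 4/23 + 9/46 → 17/46
merge 19/92 + 19/92 → 19/46
merge 5/23 + 17/46 → 27/46
merge 19/46 + 27/46 → 1
L = 3/92 + 3/46 + 19/92 + 17/46 + 19/46 + 27/46 + 1 = 123/46 ≈ 2.674 bits/symbol.

2.674 bits/symbol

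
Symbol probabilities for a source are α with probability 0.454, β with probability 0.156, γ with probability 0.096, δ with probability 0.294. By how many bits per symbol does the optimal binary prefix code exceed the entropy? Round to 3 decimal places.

0.019 bits

Entropy H = −Σ p log₂ p ≈ 1.7791 bits.
Huffman merges: 12/125+39/250→63/250; 63/250+147/500→273/500; 227/500+273/500→1. L = 899/500 ≈ 1.7980.
L − H = 1.7980 − 1.7791 = 0.019 bits.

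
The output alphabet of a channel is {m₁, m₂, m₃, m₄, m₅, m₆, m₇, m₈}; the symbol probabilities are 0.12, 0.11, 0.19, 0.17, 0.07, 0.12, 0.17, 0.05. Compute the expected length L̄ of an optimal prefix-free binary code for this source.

2.93 bits/symbol

Repeatedly combine the two least-probable nodes; the expected code length is the sum of the merged weights.
merge 1/20 + 7/100 → 3/25
merge 11/100 + 3/25 → 23/100
merge 3/25 + 3/25 → 6/25
merge 17/100 + 17/100 → 17/50
merge 19/100 + 23/100 → 21/50
merge 6/25 + 17/50 → 29/50
merge 21/50 + 29/50 → 1
L = 3/25 + 23/100 + 6/25 + 17/50 + 21/50 + 29/50 + 1 = 293/100 = 2.93 bits/symbol.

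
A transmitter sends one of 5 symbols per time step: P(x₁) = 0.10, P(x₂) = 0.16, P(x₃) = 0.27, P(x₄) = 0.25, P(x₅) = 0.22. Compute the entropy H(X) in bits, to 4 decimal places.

2.2458 bits

H = −Σ pᵢ log₂ pᵢ.
−0.10·log₂(0.10) = 0.3322
−0.16·log₂(0.16) = 0.4230
−0.27·log₂(0.27) = 0.5100
−0.25·log₂(0.25) = 0.5000
−0.22·log₂(0.22) = 0.4806
Sum ≈ 2.2458 → 2.2458 bits.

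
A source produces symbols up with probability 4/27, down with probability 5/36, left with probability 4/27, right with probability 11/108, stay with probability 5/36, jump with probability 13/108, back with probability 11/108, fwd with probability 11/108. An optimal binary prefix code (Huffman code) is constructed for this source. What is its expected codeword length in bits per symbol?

Repeatedly combine the two least-probable nodes; the expected code length is the sum of the merged weights.
merge 11/108 + 11/108 → 11/54
merge 11/108 + 13/108 → 2/9
merge 5/36 + 5/36 → 5/18
merge 4/27 + 4/27 → 8/27
merge 11/54 + 2/9 → 23/54
merge 5/18 + 8/27 → 31/54
merge 23/54 + 31/54 → 1
L = 11/54 + 2/9 + 5/18 + 8/27 + 23/54 + 31/54 + 1 = 3 bits/symbol.

3 bits/symbol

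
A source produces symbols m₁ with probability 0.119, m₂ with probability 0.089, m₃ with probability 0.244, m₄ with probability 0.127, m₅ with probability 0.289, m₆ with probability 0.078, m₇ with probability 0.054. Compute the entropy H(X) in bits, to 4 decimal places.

H = −Σ pᵢ log₂ pᵢ.
−0.119·log₂(0.119) = 0.3654
−0.089·log₂(0.089) = 0.3106
−0.244·log₂(0.244) = 0.4966
−0.127·log₂(0.127) = 0.3781
−0.289·log₂(0.289) = 0.5176
−0.078·log₂(0.078) = 0.2871
−0.054·log₂(0.054) = 0.2274
Sum ≈ 2.5827 → 2.5827 bits.

2.5827 bits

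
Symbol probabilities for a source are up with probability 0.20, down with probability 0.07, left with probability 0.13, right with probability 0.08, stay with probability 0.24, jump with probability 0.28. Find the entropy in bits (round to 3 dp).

2.415 bits

H = −Σ pᵢ log₂ pᵢ.
−0.20·log₂(0.20) = 0.4644
−0.07·log₂(0.07) = 0.2686
−0.13·log₂(0.13) = 0.3826
−0.08·log₂(0.08) = 0.2915
−0.24·log₂(0.24) = 0.4941
−0.28·log₂(0.28) = 0.5142
Sum ≈ 2.4154 → 2.415 bits.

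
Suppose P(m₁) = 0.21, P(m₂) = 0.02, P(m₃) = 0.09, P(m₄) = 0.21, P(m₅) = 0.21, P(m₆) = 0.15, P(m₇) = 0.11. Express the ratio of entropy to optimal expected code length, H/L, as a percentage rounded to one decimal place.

96.8%

Entropy H = −Σ p log₂ p ≈ 2.6048 bits.
Huffman merges: 1/50+9/100→11/100; 11/100+11/100→11/50; 3/20+21/100→9/25; 21/100+21/100→21/50; 11/50+9/25→29/50; 21/50+29/50→1. L = 269/100 ≈ 2.6900.
Efficiency = H/L = 2.6048/2.6900 = 96.8%.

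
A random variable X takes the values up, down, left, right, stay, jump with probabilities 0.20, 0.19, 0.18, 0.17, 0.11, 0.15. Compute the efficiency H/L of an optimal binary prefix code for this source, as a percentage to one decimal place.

Entropy H = −Σ p log₂ p ≈ 2.5603 bits.
Huffman merges: 11/100+3/20→13/50; 17/100+9/50→7/20; 19/100+1/5→39/100; 13/50+7/20→61/100; 39/100+61/100→1. L = 261/100 ≈ 2.6100.
Efficiency = H/L = 2.5603/2.6100 = 98.1%.

98.1%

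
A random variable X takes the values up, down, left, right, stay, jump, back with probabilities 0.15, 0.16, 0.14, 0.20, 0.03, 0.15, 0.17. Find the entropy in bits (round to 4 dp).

2.6920 bits

H = −Σ pᵢ log₂ pᵢ.
−0.15·log₂(0.15) = 0.4105
−0.16·log₂(0.16) = 0.4230
−0.14·log₂(0.14) = 0.3971
−0.20·log₂(0.20) = 0.4644
−0.03·log₂(0.03) = 0.1518
−0.15·log₂(0.15) = 0.4105
−0.17·log₂(0.17) = 0.4346
Sum ≈ 2.6920 → 2.6920 bits.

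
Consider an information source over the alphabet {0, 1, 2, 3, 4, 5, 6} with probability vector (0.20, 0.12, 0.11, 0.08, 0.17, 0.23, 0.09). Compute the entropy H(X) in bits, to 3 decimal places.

H = −Σ pᵢ log₂ pᵢ.
−0.20·log₂(0.20) = 0.4644
−0.12·log₂(0.12) = 0.3671
−0.11·log₂(0.11) = 0.3503
−0.08·log₂(0.08) = 0.2915
−0.17·log₂(0.17) = 0.4346
−0.23·log₂(0.23) = 0.4877
−0.09·log₂(0.09) = 0.3127
Sum ≈ 2.7082 → 2.708 bits.

2.708 bits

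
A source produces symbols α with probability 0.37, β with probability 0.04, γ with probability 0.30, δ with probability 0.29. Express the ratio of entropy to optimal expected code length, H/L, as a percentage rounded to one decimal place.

Entropy H = −Σ p log₂ p ≈ 1.7555 bits.
Huffman merges: 1/25+29/100→33/100; 3/10+33/100→63/100; 37/100+63/100→1. L = 49/25 ≈ 1.9600.
Efficiency = H/L = 1.7555/1.9600 = 89.6%.

89.6%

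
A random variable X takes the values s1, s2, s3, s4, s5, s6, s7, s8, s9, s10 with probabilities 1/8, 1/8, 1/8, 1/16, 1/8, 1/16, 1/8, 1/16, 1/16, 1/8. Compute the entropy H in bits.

Each probability is a power of 1/2, so log₂(1/p) is an integer.
H = Σ p·log₂(1/p) = 1/8·3 + 1/8·3 + 1/8·3 + 1/16·4 + 1/8·3 + 1/16·4 + 1/8·3 + 1/16·4 + 1/16·4 + 1/8·3 = 3.25 bits.

3.25 bits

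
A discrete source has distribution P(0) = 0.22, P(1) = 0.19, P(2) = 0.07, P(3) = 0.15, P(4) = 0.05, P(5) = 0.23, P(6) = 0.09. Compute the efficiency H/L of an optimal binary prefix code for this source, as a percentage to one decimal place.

98.6%

Entropy H = −Σ p log₂ p ≈ 2.6313 bits.
Huffman merges: 1/20+7/100→3/25; 9/100+3/25→21/100; 3/20+19/100→17/50; 21/100+11/50→43/100; 23/100+17/50→57/100; 43/100+57/100→1. L = 267/100 ≈ 2.6700.
Efficiency = H/L = 2.6313/2.6700 = 98.6%.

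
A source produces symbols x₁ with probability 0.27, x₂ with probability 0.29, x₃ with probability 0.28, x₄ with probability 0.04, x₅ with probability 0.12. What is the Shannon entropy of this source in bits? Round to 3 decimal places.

2.095 bits

H = −Σ pᵢ log₂ pᵢ.
−0.27·log₂(0.27) = 0.5100
−0.29·log₂(0.29) = 0.5179
−0.28·log₂(0.28) = 0.5142
−0.04·log₂(0.04) = 0.1858
−0.12·log₂(0.12) = 0.3671
Sum ≈ 2.0950 → 2.095 bits.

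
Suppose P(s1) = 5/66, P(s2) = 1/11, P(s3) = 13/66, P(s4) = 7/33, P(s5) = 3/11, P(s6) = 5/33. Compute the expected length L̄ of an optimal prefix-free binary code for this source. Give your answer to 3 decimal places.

Repeatedly combine the two least-probable nodes; the expected code length is the sum of the merged weights.
merge 5/66 + 1/11 → 1/6
merge 5/33 + 1/6 → 7/22
merge 13/66 + 7/33 → 9/22
merge 3/11 + 7/22 → 13/22
merge 9/22 + 13/22 → 1
L = 1/6 + 7/22 + 9/22 + 13/22 + 1 = 82/33 ≈ 2.485 bits/symbol.

2.485 bits/symbol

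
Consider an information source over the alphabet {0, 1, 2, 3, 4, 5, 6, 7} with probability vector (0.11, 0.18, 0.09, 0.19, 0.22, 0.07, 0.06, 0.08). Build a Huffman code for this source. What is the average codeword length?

2.89 bits/symbol

Repeatedly combine the two least-probable nodes; the expected code length is the sum of the merged weights.
merge 3/50 + 7/100 → 13/100
merge 2/25 + 9/100 → 17/100
merge 11/100 + 13/100 → 6/25
merge 17/100 + 9/50 → 7/20
merge 19/100 + 11/50 → 41/100
merge 6/25 + 7/20 → 59/100
merge 41/100 + 59/100 → 1
L = 13/100 + 17/100 + 6/25 + 7/20 + 41/100 + 59/100 + 1 = 289/100 = 2.89 bits/symbol.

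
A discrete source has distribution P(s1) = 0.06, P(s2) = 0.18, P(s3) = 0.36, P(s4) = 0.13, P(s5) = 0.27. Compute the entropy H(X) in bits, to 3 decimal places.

H = −Σ pᵢ log₂ pᵢ.
−0.06·log₂(0.06) = 0.2435
−0.18·log₂(0.18) = 0.4453
−0.36·log₂(0.36) = 0.5306
−0.13·log₂(0.13) = 0.3826
−0.27·log₂(0.27) = 0.5100
Sum ≈ 2.1121 → 2.112 bits.

2.112 bits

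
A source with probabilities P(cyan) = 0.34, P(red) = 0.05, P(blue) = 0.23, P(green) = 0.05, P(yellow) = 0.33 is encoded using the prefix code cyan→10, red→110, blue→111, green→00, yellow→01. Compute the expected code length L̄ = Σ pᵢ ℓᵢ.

L̄ = Σ pᵢ·ℓᵢ = 0.34·2 + 0.05·3 + 0.23·3 + 0.05·2 + 0.33·2 = 2.28 bits/symbol.

2.28 bits/symbol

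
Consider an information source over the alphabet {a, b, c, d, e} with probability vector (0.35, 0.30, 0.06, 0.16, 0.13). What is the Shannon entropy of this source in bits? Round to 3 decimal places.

H = −Σ pᵢ log₂ pᵢ.
−0.35·log₂(0.35) = 0.5301
−0.30·log₂(0.30) = 0.5211
−0.06·log₂(0.06) = 0.2435
−0.16·log₂(0.16) = 0.4230
−0.13·log₂(0.13) = 0.3826
Sum ≈ 2.1004 → 2.100 bits.

2.100 bits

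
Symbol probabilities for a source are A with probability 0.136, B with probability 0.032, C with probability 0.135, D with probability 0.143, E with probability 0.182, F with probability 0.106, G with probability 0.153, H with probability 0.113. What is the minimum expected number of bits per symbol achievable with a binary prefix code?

2.956 bits/symbol

Repeatedly combine the two least-probable nodes; the expected code length is the sum of the merged weights.
merge 4/125 + 53/500 → 69/500
merge 113/1000 + 27/200 → 31/125
merge 17/125 + 69/500 → 137/500
merge 143/1000 + 153/1000 → 37/125
merge 91/500 + 31/125 → 43/100
merge 137/500 + 37/125 → 57/100
merge 43/100 + 57/100 → 1
L = 69/500 + 31/125 + 137/500 + 37/125 + 43/100 + 57/100 + 1 = 739/250 = 2.956 bits/symbol.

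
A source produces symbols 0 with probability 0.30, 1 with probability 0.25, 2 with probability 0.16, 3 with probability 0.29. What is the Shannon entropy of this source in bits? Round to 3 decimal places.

1.962 bits

H = −Σ pᵢ log₂ pᵢ.
−0.30·log₂(0.30) = 0.5211
−0.25·log₂(0.25) = 0.5000
−0.16·log₂(0.16) = 0.4230
−0.29·log₂(0.29) = 0.5179
Sum ≈ 1.9620 → 1.962 bits.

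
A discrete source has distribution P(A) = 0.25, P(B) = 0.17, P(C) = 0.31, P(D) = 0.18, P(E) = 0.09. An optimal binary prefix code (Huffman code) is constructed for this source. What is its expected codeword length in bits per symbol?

Repeatedly combine the two least-probable nodes; the expected code length is the sum of the merged weights.
merge 9/100 + 17/100 → 13/50
merge 9/50 + 1/4 → 43/100
merge 13/50 + 31/100 → 57/100
merge 43/100 + 57/100 → 1
L = 13/50 + 43/100 + 57/100 + 1 = 113/50 = 2.26 bits/symbol.

2.26 bits/symbol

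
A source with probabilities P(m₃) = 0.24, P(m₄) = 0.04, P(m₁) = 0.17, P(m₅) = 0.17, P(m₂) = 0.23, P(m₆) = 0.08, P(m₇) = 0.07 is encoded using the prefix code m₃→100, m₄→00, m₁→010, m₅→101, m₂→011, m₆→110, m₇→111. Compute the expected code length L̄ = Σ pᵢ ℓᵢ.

L̄ = Σ pᵢ·ℓᵢ = 0.24·3 + 0.04·2 + 0.17·3 + 0.17·3 + 0.23·3 + 0.08·3 + 0.07·3 = 2.96 bits/symbol.

2.96 bits/symbol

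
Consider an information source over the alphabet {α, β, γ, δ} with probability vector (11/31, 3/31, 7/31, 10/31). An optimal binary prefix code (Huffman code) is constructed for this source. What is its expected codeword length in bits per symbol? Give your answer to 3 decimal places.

1.968 bits/symbol

Repeatedly combine the two least-probable nodes; the expected code length is the sum of the merged weights.
merge 3/31 + 7/31 → 10/31
merge 10/31 + 10/31 → 20/31
merge 11/31 + 20/31 → 1
L = 10/31 + 20/31 + 1 = 61/31 ≈ 1.968 bits/symbol.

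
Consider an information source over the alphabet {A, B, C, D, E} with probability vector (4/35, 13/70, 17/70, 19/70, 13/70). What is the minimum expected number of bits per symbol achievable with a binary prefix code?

2.3 bits/symbol

Repeatedly combine the two least-probable nodes; the expected code length is the sum of the merged weights.
merge 4/35 + 13/70 → 3/10
merge 13/70 + 17/70 → 3/7
merge 19/70 + 3/10 → 4/7
merge 3/7 + 4/7 → 1
L = 3/10 + 3/7 + 4/7 + 1 = 23/10 = 2.3 bits/symbol.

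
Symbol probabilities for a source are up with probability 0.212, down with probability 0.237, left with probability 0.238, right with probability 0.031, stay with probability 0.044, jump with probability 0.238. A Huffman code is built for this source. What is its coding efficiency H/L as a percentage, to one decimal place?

Entropy H = −Σ p log₂ p ≈ 2.3061 bits.
Huffman merges: 31/1000+11/250→3/40; 3/40+53/250→287/1000; 237/1000+119/500→19/40; 119/500+287/1000→21/40; 19/40+21/40→1. L = 1181/500 ≈ 2.3620.
Efficiency = H/L = 2.3061/2.3620 = 97.6%.

97.6%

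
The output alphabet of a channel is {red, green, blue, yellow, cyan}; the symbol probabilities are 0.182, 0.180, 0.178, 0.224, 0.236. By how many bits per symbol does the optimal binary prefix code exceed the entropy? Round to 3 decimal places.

Entropy H = −Σ p log₂ p ≈ 2.3110 bits.
Huffman merges: 89/500+9/50→179/500; 91/500+28/125→203/500; 59/250+179/500→297/500; 203/500+297/500→1. L = 1179/500 ≈ 2.3580.
L − H = 2.3580 − 2.3110 = 0.047 bits.

0.047 bits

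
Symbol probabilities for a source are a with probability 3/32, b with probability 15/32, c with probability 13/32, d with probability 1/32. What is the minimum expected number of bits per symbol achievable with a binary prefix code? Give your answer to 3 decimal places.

Repeatedly combine the two least-probable nodes; the expected code length is the sum of the merged weights.
merge 1/32 + 3/32 → 1/8
merge 1/8 + 13/32 → 17/32
merge 15/32 + 17/32 → 1
L = 1/8 + 17/32 + 1 = 53/32 ≈ 1.656 bits/symbol.

1.656 bits/symbol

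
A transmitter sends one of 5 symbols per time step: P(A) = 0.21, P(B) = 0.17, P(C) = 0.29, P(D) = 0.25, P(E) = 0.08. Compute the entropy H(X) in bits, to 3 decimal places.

H = −Σ pᵢ log₂ pᵢ.
−0.21·log₂(0.21) = 0.4728
−0.17·log₂(0.17) = 0.4346
−0.29·log₂(0.29) = 0.5179
−0.25·log₂(0.25) = 0.5000
−0.08·log₂(0.08) = 0.2915
Sum ≈ 2.2168 → 2.217 bits.

2.217 bits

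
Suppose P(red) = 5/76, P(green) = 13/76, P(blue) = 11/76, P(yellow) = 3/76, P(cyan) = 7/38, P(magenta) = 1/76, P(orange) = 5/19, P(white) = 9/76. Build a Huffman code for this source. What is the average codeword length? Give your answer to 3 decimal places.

2.724 bits/symbol

Repeatedly combine the two least-probable nodes; the expected code length is the sum of the merged weights.
merge 1/76 + 3/76 → 1/19
merge 1/19 + 5/76 → 9/76
merge 9/76 + 9/76 → 9/38
merge 11/76 + 13/76 → 6/19
merge 7/38 + 9/38 → 8/19
merge 5/19 + 6/19 → 11/19
merge 8/19 + 11/19 → 1
L = 1/19 + 9/76 + 9/38 + 6/19 + 8/19 + 11/19 + 1 = 207/76 ≈ 2.724 bits/symbol.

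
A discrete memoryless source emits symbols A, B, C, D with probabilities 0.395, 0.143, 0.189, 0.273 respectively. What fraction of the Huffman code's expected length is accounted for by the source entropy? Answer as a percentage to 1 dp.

Entropy H = −Σ p log₂ p ≈ 1.8962 bits.
Huffman merges: 143/1000+189/1000→83/250; 273/1000+83/250→121/200; 79/200+121/200→1. L = 1937/1000 ≈ 1.9370.
Efficiency = H/L = 1.8962/1.9370 = 97.9%.

97.9%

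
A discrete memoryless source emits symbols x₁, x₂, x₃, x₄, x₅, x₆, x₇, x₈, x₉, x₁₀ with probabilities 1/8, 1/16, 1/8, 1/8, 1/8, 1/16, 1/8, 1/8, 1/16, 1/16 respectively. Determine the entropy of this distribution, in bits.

3.25 bits

Each probability is a power of 1/2, so log₂(1/p) is an integer.
H = Σ p·log₂(1/p) = 1/8·3 + 1/16·4 + 1/8·3 + 1/8·3 + 1/8·3 + 1/16·4 + 1/8·3 + 1/8·3 + 1/16·4 + 1/16·4 = 3.25 bits.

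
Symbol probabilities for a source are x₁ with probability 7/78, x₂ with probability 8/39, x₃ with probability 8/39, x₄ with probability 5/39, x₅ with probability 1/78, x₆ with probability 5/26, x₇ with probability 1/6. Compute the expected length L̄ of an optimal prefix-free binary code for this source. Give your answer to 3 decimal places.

Repeatedly combine the two least-probable nodes; the expected code length is the sum of the merged weights.
merge 1/78 + 7/78 → 4/39
merge 4/39 + 5/39 → 3/13
merge 1/6 + 5/26 → 14/39
merge 8/39 + 8/39 → 16/39
merge 3/13 + 14/39 → 23/39
merge 16/39 + 23/39 → 1
L = 4/39 + 3/13 + 14/39 + 16/39 + 23/39 + 1 = 35/13 ≈ 2.692 bits/symbol.

2.692 bits/symbol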